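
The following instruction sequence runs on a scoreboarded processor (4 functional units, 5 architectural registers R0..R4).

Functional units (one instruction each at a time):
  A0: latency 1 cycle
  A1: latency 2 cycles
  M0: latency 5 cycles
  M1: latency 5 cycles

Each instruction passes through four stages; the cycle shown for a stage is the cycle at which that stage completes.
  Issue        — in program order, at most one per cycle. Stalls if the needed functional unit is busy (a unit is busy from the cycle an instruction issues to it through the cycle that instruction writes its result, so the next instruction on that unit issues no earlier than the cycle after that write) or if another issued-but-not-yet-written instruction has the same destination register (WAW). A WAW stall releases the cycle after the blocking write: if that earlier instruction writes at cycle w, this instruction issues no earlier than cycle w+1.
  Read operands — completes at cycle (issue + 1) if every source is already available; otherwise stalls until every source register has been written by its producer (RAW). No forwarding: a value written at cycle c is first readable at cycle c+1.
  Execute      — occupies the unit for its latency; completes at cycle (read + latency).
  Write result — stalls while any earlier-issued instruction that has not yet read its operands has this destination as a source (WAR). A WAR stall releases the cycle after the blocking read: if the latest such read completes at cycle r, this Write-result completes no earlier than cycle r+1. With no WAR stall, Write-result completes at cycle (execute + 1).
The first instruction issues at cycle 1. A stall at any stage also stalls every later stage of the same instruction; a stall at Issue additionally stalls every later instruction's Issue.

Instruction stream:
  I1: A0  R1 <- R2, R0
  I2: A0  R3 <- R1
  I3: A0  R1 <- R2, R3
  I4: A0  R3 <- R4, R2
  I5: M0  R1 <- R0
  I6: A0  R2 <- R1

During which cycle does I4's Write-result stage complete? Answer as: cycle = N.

cycle = 16

[I1] 1/2/3/4
[I2] 5/6/7/8  (struct: A0 busy until I1 writes@4)
[I3] 9/10/11/12  (struct: A0 busy until I2 writes@8)
[I4] 13/14/15/16  (struct: A0 busy until I3 writes@12)
[I5] 14/15/20/21
[I6] 17/22/23/24  (struct: A0 busy until I4 writes@16; RAW R1: wait I5 write@21)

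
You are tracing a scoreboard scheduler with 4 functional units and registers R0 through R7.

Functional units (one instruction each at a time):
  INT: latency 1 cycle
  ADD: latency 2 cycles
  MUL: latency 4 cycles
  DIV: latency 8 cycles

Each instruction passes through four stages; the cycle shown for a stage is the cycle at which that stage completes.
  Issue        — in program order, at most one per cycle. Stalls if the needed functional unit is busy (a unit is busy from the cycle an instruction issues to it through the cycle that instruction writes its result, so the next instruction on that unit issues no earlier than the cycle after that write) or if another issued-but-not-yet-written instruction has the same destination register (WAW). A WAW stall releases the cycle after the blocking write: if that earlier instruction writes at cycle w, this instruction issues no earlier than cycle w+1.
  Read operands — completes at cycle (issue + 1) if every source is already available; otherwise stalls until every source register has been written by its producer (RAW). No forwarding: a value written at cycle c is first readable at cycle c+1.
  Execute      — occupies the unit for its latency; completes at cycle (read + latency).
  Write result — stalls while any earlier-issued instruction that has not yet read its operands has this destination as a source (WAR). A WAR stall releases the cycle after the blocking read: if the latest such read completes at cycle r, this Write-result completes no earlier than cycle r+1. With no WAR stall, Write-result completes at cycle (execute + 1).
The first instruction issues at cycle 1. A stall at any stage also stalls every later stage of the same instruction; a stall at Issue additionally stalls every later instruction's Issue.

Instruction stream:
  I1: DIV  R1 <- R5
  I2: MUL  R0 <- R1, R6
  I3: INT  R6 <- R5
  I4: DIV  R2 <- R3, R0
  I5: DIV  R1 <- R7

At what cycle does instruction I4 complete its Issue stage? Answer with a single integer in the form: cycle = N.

t=1  I1 dispatched to DIV
t=2  I1 operands ready, I2 dispatched to MUL
t=3  I3 dispatched to INT
t=4  I3 operands ready
t=5  I3 complete
t=10  I1 complete
t=11  R1←I1
t=12  I2 operands ready, I4 dispatched to DIV
t=13  R6←I3
t=16  I2 complete
t=17  R0←I2
t=18  I4 operands ready
t=26  I4 complete
t=27  R2←I4
t=28  I5 dispatched to DIV
t=29  I5 operands ready
t=37  I5 complete
t=38  R1←I5

cycle = 12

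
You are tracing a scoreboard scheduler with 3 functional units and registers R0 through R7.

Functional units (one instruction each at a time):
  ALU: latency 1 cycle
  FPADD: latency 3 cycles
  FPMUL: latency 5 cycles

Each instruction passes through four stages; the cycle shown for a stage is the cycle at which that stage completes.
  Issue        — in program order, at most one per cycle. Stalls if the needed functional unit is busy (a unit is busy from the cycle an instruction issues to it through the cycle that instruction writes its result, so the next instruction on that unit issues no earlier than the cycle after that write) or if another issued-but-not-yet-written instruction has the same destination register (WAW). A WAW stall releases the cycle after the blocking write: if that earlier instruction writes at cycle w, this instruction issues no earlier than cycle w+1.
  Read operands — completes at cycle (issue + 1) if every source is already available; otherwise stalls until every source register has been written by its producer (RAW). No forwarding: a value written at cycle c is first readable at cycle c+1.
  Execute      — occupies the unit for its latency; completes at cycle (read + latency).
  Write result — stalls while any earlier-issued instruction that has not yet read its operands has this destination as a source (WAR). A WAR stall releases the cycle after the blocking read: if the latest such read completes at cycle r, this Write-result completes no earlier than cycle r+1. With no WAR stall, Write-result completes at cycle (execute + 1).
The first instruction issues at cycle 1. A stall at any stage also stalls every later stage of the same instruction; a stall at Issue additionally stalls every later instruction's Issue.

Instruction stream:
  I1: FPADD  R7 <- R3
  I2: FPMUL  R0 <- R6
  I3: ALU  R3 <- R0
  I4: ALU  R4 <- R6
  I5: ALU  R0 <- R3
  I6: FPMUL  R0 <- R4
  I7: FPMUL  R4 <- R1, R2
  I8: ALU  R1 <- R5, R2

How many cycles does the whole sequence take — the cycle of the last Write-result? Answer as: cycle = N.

cycle = 36

[I1] 1/2/5/6
[I2] 2/3/8/9
[I3] 3/10/11/12  (RAW R0: wait I2 write@9)
[I4] 13/14/15/16  (struct: ALU busy until I3 writes@12)
[I5] 17/18/19/20  (struct: ALU busy until I4 writes@16)
[I6] 21/22/27/28  (WAW R0: wait I5 write@20)
[I7] 29/30/35/36  (struct: FPMUL busy until I6 writes@28)
[I8] 30/31/32/33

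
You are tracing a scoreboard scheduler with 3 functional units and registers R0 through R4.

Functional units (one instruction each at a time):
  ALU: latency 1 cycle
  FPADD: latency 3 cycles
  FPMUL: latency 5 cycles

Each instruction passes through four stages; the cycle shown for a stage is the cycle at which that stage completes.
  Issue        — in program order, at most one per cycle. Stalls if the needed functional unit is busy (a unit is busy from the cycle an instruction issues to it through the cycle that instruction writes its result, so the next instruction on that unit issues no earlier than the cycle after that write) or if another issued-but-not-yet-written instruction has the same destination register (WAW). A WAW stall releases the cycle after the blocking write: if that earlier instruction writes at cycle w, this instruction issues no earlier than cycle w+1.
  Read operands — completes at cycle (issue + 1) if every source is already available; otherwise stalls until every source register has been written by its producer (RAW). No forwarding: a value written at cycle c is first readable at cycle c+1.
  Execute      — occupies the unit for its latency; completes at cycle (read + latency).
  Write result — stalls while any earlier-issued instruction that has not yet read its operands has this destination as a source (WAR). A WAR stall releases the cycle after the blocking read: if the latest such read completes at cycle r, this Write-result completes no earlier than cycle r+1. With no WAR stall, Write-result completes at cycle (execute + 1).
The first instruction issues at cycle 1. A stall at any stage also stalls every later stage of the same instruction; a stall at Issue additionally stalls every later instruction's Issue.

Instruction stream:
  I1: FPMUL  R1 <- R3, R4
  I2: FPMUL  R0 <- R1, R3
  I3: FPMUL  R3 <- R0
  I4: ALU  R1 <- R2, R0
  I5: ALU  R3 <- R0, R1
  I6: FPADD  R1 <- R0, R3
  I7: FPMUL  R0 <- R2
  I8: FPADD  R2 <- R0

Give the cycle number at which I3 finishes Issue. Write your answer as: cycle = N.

[I1] 1/2/7/8
[I2] 9/10/15/16  (struct: FPMUL busy until I1 writes@8)
[I3] 17/18/23/24  (struct: FPMUL busy until I2 writes@16)
[I4] 18/19/20/21
[I5] 25/26/27/28  (WAW R3: wait I3 write@24)
[I6] 26/29/32/33  (RAW R3: wait I5 write@28)
[I7] 27/28/33/34
[I8] 34/35/38/39  (struct: FPADD busy until I6 writes@33)

cycle = 17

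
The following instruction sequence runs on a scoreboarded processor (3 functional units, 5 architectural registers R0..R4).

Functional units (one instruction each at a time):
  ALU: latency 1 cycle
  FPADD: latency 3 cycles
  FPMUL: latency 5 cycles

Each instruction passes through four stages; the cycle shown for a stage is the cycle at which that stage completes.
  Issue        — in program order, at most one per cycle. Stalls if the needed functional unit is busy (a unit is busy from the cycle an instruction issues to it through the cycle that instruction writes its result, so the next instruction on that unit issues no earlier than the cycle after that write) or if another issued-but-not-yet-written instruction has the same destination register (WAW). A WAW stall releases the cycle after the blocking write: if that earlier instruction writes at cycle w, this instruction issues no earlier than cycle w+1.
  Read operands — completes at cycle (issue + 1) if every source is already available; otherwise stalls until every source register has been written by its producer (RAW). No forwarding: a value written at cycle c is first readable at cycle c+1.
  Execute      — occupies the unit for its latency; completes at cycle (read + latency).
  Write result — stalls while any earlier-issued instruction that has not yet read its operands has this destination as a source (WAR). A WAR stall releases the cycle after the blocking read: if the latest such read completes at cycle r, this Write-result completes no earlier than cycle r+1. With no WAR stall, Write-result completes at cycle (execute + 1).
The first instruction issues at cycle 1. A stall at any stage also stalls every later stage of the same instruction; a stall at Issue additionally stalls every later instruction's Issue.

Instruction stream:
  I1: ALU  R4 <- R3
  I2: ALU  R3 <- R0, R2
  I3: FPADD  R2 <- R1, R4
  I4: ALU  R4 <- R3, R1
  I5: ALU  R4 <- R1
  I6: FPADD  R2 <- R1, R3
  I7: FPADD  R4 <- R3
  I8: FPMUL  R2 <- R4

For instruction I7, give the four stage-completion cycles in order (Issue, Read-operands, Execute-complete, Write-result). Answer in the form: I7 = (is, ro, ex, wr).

I7 = (20, 21, 24, 25)

c1: issue I1 (ALU)
c2: I1 read-ops
c3: I1 finished on ALU
c4: I1→R4
c5: issue I2 (ALU)
c6: I2 read-ops; issue I3 (FPADD)
c7: I2 finished on ALU; I3 read-ops
c8: I2→R3
c9: issue I4 (ALU)
c10: I3 finished on FPADD; I4 read-ops
c11: I3→R2; I4 finished on ALU
c12: I4→R4
c13: issue I5 (ALU)
c14: I5 read-ops; issue I6 (FPADD)
c15: I5 finished on ALU; I6 read-ops
c16: I5→R4
c18: I6 finished on FPADD
c19: I6→R2
c20: issue I7 (FPADD)
c21: I7 read-ops; issue I8 (FPMUL)
c24: I7 finished on FPADD
c25: I7→R4
c26: I8 read-ops
c31: I8 finished on FPMUL
c32: I8→R2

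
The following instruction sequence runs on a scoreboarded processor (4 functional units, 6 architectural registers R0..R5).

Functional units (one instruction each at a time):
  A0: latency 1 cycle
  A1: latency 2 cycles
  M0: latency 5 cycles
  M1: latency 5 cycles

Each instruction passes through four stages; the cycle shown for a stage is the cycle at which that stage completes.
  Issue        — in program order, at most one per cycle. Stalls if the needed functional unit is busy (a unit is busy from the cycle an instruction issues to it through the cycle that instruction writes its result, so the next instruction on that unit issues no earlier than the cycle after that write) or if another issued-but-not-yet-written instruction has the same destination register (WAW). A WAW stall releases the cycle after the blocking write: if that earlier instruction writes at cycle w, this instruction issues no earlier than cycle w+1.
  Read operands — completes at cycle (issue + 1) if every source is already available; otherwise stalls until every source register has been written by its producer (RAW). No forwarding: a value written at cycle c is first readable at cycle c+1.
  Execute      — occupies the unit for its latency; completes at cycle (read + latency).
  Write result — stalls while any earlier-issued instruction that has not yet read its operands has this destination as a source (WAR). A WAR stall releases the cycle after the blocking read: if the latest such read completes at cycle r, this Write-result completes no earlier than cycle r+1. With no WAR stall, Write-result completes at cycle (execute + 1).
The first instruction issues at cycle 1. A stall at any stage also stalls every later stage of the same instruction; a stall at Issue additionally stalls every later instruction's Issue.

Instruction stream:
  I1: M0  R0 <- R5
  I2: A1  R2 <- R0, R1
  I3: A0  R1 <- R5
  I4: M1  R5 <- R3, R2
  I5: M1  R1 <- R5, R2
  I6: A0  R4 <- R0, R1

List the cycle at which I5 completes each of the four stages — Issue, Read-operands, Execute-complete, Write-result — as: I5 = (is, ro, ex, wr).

[1] I1 dispatched to M0
[2] I1 operands ready, I2 dispatched to A1
[3] I3 dispatched to A0
[4] I3 operands ready, I4 dispatched to M1
[5] I3 complete
[7] I1 complete
[8] R0←I1
[9] I2 operands ready
[10] R1←I3
[11] I2 complete
[12] R2←I2
[13] I4 operands ready
[18] I4 complete
[19] R5←I4
[20] I5 dispatched to M1
[21] I5 operands ready, I6 dispatched to A0
[26] I5 complete
[27] R1←I5
[28] I6 operands ready
[29] I6 complete
[30] R4←I6

I5 = (20, 21, 26, 27)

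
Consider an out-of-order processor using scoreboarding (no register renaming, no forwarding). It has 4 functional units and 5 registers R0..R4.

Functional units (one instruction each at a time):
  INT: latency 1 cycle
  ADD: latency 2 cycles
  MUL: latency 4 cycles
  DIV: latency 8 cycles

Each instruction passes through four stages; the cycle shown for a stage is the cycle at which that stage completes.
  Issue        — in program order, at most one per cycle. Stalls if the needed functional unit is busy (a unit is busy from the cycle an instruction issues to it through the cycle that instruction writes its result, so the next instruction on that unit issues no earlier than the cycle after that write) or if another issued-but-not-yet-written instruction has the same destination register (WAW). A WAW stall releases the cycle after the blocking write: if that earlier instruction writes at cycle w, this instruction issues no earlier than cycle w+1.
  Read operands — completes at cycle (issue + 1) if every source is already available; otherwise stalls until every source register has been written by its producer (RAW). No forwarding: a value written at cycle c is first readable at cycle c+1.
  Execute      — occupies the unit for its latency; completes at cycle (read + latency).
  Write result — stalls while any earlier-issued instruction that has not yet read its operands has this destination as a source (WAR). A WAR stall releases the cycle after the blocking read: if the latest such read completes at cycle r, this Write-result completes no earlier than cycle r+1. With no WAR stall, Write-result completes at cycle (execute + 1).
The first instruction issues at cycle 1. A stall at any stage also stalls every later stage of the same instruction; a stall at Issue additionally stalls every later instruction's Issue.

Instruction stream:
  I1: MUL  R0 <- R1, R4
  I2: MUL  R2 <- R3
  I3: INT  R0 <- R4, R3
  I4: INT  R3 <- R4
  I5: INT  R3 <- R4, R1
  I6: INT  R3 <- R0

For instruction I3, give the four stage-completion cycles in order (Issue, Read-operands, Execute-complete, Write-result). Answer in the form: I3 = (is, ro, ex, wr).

I1  is:1  ro:2  ex:6  wr:7
I2  is:8  ro:9  ex:13  wr:14  — struct: MUL busy until I1 writes@7
I3  is:9  ro:10  ex:11  wr:12
I4  is:13  ro:14  ex:15  wr:16  — struct: INT busy until I3 writes@12
I5  is:17  ro:18  ex:19  wr:20  — struct: INT busy until I4 writes@16
I6  is:21  ro:22  ex:23  wr:24  — struct: INT busy until I5 writes@20

I3 = (9, 10, 11, 12)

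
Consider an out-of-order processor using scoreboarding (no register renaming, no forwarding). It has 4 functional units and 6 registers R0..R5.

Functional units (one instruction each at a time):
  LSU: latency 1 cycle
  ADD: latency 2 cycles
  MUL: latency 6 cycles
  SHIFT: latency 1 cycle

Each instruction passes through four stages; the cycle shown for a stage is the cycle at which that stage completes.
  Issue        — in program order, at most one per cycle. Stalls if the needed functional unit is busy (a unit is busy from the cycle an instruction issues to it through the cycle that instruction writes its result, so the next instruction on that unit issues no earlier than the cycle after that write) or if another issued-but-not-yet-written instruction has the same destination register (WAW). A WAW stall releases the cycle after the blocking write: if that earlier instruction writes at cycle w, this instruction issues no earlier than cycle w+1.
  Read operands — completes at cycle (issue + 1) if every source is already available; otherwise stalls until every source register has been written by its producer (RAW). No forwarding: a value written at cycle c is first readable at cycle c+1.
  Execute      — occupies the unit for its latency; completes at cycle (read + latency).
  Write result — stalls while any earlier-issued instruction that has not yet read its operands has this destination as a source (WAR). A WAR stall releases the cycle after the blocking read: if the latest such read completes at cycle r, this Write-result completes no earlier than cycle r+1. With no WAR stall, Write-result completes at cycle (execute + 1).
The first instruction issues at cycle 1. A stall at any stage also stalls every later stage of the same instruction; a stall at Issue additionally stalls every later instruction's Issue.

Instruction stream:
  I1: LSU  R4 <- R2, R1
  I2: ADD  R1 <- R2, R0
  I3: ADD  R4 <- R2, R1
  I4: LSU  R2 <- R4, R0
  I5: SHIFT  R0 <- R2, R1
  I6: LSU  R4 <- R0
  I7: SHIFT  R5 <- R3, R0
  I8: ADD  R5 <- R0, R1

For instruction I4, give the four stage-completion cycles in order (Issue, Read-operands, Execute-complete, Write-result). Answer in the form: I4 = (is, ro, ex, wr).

I1 -> (1, 2, 3, 4)
I2 -> (2, 3, 5, 6)
I3 -> (7, 8, 10, 11)  // struct: ADD busy until I2 writes@6
I4 -> (8, 12, 13, 14)  // RAW R4: wait I3 write@11
I5 -> (9, 15, 16, 17)  // RAW R2: wait I4 write@14
I6 -> (15, 18, 19, 20)  // struct: LSU busy until I4 writes@14, RAW R0: wait I5 write@17
I7 -> (18, 19, 20, 21)  // struct: SHIFT busy until I5 writes@17
I8 -> (22, 23, 25, 26)  // WAW R5: wait I7 write@21

I4 = (8, 12, 13, 14)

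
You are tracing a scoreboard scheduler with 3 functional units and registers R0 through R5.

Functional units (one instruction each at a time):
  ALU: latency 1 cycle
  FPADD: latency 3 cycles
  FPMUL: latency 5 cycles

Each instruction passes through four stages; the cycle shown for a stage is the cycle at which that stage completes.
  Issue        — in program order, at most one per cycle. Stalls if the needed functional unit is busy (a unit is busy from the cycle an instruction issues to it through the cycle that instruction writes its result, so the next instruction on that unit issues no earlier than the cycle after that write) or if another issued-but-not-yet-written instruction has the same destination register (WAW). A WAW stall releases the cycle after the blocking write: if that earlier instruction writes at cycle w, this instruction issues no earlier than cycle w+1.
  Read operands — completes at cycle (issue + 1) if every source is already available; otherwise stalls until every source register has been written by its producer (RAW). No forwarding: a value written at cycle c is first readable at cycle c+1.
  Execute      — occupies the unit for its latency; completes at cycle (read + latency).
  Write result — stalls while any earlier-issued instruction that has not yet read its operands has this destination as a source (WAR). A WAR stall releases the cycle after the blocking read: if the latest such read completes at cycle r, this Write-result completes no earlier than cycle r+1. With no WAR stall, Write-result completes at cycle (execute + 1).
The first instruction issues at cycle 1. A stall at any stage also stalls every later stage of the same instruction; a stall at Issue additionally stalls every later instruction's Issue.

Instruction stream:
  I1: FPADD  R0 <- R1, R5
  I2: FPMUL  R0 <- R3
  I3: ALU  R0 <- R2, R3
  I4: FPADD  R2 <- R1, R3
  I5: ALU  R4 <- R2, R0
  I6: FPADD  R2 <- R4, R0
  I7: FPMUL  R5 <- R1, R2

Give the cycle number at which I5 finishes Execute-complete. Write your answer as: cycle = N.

t=1  issue I1 (FPADD)
t=2  I1 read-ops
t=5  I1 finished on FPADD
t=6  I1→R0
t=7  issue I2 (FPMUL)
t=8  I2 read-ops
t=13  I2 finished on FPMUL
t=14  I2→R0
t=15  issue I3 (ALU)
t=16  I3 read-ops · issue I4 (FPADD)
t=17  I3 finished on ALU · I4 read-ops
t=18  I3→R0
t=19  issue I5 (ALU)
t=20  I4 finished on FPADD
t=21  I4→R2
t=22  I5 read-ops · issue I6 (FPADD)
t=23  I5 finished on ALU · issue I7 (FPMUL)
t=24  I5→R4
t=25  I6 read-ops
t=28  I6 finished on FPADD
t=29  I6→R2
t=30  I7 read-ops
t=35  I7 finished on FPMUL
t=36  I7→R5

cycle = 23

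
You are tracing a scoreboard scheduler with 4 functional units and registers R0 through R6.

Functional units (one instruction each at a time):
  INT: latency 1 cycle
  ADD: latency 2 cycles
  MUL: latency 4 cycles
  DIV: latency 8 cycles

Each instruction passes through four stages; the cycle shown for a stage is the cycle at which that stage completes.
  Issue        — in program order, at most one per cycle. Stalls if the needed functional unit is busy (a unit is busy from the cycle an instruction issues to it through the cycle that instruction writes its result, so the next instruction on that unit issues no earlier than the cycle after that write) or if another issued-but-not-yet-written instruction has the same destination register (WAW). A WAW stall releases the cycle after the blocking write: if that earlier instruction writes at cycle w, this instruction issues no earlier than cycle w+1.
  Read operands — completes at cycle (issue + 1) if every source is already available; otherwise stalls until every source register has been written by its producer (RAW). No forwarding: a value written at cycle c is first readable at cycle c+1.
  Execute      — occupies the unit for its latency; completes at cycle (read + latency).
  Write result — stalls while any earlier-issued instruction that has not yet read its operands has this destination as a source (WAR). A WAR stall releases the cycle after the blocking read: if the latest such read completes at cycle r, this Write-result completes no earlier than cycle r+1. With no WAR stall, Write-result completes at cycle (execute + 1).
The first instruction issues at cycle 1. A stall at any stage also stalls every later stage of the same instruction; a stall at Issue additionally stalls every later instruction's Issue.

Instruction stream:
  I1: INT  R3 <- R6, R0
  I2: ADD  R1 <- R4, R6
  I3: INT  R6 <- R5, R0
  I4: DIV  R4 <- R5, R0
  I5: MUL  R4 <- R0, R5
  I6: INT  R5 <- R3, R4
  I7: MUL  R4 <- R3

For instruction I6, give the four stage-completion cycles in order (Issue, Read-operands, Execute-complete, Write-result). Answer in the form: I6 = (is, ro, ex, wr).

I6 = (18, 24, 25, 26)

  I1 | 1 | 2 | 3 | 4
  I2 | 2 | 3 | 5 | 6
  I3 | 5 | 6 | 7 | 8   struct: INT busy until I1 writes@4
  I4 | 6 | 7 | 15 | 16
  I5 | 17 | 18 | 22 | 23   WAW R4: wait I4 write@16
  I6 | 18 | 24 | 25 | 26   RAW R4: wait I5 write@23
  I7 | 24 | 25 | 29 | 30   struct: MUL busy until I5 writes@23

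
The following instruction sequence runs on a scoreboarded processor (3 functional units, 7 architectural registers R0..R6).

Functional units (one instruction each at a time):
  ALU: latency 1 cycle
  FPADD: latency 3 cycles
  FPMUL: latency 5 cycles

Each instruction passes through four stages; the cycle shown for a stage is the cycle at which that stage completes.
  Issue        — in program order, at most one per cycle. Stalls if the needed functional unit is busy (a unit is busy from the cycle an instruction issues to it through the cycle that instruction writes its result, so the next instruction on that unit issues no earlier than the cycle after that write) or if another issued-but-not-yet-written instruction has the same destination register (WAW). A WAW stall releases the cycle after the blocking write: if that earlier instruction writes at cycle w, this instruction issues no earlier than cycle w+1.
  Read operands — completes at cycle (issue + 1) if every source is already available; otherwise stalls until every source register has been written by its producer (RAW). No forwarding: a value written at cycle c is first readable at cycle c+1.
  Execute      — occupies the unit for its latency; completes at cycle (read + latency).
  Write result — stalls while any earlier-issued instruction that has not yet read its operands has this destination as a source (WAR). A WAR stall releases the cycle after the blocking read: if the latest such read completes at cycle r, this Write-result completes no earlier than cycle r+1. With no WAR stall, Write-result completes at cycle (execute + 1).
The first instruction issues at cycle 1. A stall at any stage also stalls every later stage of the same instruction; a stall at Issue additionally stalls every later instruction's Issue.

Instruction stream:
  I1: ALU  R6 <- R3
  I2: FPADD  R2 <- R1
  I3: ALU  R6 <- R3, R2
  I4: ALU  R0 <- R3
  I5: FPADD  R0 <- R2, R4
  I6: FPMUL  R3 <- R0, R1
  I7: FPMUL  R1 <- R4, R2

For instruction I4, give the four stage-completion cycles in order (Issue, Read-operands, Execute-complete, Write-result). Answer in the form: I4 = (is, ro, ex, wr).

I1 -> (1, 2, 3, 4)
I2 -> (2, 3, 6, 7)
I3 -> (5, 8, 9, 10)  // struct: ALU busy until I1 writes@4, RAW R2: wait I2 write@7
I4 -> (11, 12, 13, 14)  // struct: ALU busy until I3 writes@10
I5 -> (15, 16, 19, 20)  // WAW R0: wait I4 write@14
I6 -> (16, 21, 26, 27)  // RAW R0: wait I5 write@20
I7 -> (28, 29, 34, 35)  // struct: FPMUL busy until I6 writes@27

I4 = (11, 12, 13, 14)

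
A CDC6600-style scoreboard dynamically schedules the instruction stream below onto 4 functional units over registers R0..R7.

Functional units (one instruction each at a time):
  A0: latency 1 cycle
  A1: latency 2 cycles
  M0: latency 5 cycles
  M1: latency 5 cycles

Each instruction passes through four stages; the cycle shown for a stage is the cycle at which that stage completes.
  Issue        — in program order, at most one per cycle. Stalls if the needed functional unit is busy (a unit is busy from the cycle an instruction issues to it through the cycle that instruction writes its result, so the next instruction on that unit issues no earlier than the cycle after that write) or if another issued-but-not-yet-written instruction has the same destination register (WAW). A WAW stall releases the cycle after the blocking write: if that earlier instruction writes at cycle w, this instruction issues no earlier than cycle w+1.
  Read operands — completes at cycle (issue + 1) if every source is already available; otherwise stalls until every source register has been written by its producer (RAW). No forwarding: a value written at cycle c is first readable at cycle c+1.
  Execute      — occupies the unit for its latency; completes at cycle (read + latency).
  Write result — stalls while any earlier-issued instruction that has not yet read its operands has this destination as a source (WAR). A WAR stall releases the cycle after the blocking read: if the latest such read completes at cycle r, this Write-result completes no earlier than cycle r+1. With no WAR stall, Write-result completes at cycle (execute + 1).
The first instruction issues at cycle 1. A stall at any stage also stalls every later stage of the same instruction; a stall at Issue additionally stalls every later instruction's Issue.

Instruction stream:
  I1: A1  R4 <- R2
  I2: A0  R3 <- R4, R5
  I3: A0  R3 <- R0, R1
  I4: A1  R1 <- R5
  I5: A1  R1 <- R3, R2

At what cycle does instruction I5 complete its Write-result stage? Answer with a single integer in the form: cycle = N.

cycle = 19

cycle 1: I1 issues→A1
cycle 2: I1 reads · I2 issues→A0
cycle 4: I1 exec-done
cycle 5: I1 writes R4
cycle 6: I2 reads
cycle 7: I2 exec-done
cycle 8: I2 writes R3
cycle 9: I3 issues→A0
cycle 10: I3 reads · I4 issues→A1
cycle 11: I3 exec-done · I4 reads
cycle 12: I3 writes R3
cycle 13: I4 exec-done
cycle 14: I4 writes R1
cycle 15: I5 issues→A1
cycle 16: I5 reads
cycle 18: I5 exec-done
cycle 19: I5 writes R1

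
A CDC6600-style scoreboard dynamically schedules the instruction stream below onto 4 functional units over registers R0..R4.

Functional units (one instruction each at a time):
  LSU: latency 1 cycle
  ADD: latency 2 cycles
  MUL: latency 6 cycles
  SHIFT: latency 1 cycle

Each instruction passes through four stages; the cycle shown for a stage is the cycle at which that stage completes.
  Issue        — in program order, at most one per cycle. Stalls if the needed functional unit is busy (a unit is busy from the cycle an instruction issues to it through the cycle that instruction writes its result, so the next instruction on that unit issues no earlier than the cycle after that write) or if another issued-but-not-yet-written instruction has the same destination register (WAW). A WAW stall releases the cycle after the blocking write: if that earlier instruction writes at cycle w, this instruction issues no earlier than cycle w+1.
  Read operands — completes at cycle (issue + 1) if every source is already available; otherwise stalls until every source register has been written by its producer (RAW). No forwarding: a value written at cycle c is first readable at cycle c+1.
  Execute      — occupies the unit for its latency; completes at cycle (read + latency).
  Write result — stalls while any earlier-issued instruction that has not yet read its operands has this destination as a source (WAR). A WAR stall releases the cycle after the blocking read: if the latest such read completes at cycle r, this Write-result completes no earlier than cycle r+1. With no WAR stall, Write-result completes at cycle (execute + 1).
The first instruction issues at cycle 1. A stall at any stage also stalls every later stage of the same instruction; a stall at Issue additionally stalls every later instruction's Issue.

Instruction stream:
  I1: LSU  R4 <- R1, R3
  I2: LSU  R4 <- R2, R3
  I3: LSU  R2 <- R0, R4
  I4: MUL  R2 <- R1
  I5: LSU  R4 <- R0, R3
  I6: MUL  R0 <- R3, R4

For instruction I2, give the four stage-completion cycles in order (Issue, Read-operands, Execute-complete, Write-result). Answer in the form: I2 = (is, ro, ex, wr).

I2 = (5, 6, 7, 8)

1) issue 1, read 2, done 3, write 4
2) issue 5, read 6, done 7, write 8  <struct: LSU busy until I1 writes@4>
3) issue 9, read 10, done 11, write 12  <struct: LSU busy until I2 writes@8>
4) issue 13, read 14, done 20, write 21  <WAW R2: wait I3 write@12>
5) issue 14, read 15, done 16, write 17
6) issue 22, read 23, done 29, write 30  <struct: MUL busy until I4 writes@21>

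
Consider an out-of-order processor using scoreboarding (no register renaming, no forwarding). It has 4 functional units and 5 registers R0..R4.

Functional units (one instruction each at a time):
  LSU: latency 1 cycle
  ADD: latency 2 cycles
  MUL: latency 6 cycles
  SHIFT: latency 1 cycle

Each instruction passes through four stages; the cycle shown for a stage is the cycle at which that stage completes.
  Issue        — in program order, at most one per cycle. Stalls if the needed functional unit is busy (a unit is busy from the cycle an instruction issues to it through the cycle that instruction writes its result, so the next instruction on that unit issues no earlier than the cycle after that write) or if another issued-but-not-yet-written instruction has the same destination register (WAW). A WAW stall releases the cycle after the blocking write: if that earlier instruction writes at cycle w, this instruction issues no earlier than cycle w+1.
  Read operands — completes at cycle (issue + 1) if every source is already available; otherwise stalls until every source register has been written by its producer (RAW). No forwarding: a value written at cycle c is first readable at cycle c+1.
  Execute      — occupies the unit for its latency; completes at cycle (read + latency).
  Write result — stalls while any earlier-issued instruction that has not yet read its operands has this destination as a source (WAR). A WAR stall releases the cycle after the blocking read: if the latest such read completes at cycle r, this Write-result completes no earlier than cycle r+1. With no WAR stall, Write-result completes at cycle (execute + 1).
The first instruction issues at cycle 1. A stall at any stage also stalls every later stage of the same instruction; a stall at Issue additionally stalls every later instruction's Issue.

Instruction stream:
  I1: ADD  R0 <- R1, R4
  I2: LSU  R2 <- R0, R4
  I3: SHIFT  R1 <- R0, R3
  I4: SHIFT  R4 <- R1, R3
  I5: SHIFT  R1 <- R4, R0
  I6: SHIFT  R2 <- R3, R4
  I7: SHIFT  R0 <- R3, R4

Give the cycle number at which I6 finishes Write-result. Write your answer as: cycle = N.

t=1  issue I1 (ADD)
t=2  I1 read-ops; issue I2 (LSU)
t=3  issue I3 (SHIFT)
t=4  I1 finished on ADD
t=5  I1→R0
t=6  I2 read-ops; I3 read-ops
t=7  I2 finished on LSU; I3 finished on SHIFT
t=8  I2→R2; I3→R1
t=9  issue I4 (SHIFT)
t=10  I4 read-ops
t=11  I4 finished on SHIFT
t=12  I4→R4
t=13  issue I5 (SHIFT)
t=14  I5 read-ops
t=15  I5 finished on SHIFT
t=16  I5→R1
t=17  issue I6 (SHIFT)
t=18  I6 read-ops
t=19  I6 finished on SHIFT
t=20  I6→R2
t=21  issue I7 (SHIFT)
t=22  I7 read-ops
t=23  I7 finished on SHIFT
t=24  I7→R0

cycle = 20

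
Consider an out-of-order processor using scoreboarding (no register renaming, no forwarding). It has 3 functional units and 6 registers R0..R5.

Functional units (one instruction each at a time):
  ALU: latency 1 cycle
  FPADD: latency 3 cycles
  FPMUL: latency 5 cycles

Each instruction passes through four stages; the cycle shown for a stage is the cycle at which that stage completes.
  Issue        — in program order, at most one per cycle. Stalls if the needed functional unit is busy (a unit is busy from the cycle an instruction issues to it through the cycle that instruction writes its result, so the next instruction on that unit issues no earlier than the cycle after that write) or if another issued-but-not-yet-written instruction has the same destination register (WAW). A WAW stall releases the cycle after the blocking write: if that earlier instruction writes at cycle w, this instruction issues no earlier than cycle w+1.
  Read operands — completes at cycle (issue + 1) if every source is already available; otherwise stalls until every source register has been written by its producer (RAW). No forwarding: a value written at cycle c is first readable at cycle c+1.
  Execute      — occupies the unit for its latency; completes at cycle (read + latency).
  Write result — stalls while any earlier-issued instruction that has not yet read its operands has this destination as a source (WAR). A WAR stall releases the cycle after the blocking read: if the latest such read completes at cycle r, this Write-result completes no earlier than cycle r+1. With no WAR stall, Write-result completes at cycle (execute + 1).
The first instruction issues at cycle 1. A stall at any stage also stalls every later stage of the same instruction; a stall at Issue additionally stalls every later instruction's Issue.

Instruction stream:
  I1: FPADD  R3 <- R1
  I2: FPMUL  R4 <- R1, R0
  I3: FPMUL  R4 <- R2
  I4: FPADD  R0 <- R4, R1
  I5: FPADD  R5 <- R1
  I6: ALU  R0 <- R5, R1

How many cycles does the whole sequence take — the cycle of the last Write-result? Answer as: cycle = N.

cycle = 31

  I1 | 1 | 2 | 5 | 6
  I2 | 2 | 3 | 8 | 9
  I3 | 10 | 11 | 16 | 17   struct: FPMUL busy until I2 writes@9
  I4 | 11 | 18 | 21 | 22   RAW R4: wait I3 write@17
  I5 | 23 | 24 | 27 | 28   struct: FPADD busy until I4 writes@22
  I6 | 24 | 29 | 30 | 31   RAW R5: wait I5 write@28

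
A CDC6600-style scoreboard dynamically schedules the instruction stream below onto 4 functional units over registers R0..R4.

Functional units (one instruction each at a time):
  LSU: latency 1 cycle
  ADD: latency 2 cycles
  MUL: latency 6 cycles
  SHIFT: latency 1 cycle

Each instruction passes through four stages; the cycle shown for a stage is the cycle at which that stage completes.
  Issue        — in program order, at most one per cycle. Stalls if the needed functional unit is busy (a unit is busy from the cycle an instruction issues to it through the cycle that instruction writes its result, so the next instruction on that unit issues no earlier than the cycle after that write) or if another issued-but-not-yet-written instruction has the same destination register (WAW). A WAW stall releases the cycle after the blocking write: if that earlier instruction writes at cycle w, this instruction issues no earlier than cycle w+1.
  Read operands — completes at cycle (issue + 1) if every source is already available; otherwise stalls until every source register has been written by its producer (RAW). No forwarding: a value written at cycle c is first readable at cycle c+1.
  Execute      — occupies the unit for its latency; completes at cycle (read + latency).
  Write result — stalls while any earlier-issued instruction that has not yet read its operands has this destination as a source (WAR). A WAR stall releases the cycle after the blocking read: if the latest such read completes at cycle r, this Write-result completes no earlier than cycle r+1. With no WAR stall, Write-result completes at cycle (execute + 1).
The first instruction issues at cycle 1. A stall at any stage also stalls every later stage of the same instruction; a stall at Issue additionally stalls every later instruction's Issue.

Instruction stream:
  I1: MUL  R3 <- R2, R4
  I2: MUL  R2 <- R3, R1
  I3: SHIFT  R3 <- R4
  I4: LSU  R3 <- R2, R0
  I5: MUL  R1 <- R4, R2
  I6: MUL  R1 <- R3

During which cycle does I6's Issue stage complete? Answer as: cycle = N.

I1 -> (1, 2, 8, 9)
I2 -> (10, 11, 17, 18)  // struct: MUL busy until I1 writes@9
I3 -> (11, 12, 13, 14)
I4 -> (15, 19, 20, 21)  // WAW R3: wait I3 write@14, RAW R2: wait I2 write@18
I5 -> (19, 20, 26, 27)  // struct: MUL busy until I2 writes@18
I6 -> (28, 29, 35, 36)  // struct: MUL busy until I5 writes@27

cycle = 28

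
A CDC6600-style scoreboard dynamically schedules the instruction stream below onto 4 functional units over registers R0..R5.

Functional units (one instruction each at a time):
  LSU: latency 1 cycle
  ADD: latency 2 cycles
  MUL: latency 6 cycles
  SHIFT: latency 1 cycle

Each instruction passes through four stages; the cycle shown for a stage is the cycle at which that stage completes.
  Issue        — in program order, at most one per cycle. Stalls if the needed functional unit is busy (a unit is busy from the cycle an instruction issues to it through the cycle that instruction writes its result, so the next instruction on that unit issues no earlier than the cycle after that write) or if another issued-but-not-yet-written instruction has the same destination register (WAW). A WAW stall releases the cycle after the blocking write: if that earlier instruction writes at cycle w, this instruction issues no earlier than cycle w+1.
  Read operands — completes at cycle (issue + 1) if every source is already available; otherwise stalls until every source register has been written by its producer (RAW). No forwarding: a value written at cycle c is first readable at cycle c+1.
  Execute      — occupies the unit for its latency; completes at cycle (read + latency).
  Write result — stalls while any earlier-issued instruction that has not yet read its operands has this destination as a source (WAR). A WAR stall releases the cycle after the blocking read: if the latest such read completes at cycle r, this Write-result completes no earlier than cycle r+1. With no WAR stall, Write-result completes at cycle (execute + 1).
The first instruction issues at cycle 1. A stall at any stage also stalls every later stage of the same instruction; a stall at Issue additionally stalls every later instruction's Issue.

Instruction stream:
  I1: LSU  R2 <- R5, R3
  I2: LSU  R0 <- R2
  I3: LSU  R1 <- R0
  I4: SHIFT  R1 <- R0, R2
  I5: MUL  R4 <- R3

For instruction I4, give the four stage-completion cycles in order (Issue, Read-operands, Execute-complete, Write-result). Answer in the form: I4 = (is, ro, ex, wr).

c1: I1 dispatched to LSU
c2: I1 operands ready
c3: I1 complete
c4: R2←I1
c5: I2 dispatched to LSU
c6: I2 operands ready
c7: I2 complete
c8: R0←I2
c9: I3 dispatched to LSU
c10: I3 operands ready
c11: I3 complete
c12: R1←I3
c13: I4 dispatched to SHIFT
c14: I4 operands ready; I5 dispatched to MUL
c15: I4 complete; I5 operands ready
c16: R1←I4
c21: I5 complete
c22: R4←I5

I4 = (13, 14, 15, 16)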